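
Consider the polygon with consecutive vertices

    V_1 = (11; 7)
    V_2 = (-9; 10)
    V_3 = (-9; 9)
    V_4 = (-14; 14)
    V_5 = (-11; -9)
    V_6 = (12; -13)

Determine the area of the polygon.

470

Apply the shoelace (surveyor's) formula: 2A = Σ (x_i·y_{i+1} − x_{i+1}·y_i), indices taken mod 6.
Σ = (173) + (9) + (0) + (280) + (251) + (227) = 940
Area = |Σ|/2 = 470.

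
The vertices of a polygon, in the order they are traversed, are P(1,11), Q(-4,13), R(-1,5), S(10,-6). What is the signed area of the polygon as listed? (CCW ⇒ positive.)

Apply the surveyor's formula: 2A = Σ (x_i·y_{i+1} − x_{i+1}·y_i), indices taken mod 4.
Σ = (57) + (-7) + (-44) + (116) = 122
Signed area = Σ/2 = 61 (positive ⇒ counter-clockwise traversal).

61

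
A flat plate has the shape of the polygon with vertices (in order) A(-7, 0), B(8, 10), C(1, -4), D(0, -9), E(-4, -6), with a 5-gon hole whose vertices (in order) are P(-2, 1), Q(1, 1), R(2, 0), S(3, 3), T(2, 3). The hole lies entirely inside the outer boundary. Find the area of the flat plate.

93.5

Outer boundary:
A→B: (-7)(10) − (8)(0) = -70
B→C: (8)(-4) − (1)(10) = -42
C→D: (1)(-9) − (0)(-4) = -9
D→E: (0)(-6) − (-4)(-9) = -36
E→A: (-4)(0) − (-7)(-6) = -42
Σ = -199
Area = |Σ|/2 = 99.5.
Hole:
Apply the shoelace formula: 2A = Σ (x_i·y_{i+1} − x_{i+1}·y_i), indices taken mod 5.
P→Q: (-2)(1) − (1)(1) = -3
Q→R: (1)(0) − (2)(1) = -2
R→S: (2)(3) − (3)(0) = 6
S→T: (3)(3) − (2)(3) = 3
T→P: (2)(1) − (-2)(3) = 8
Σ = 12
Area = |Σ|/2 = 6.
Net area = 99.5 − 6 = 93.5.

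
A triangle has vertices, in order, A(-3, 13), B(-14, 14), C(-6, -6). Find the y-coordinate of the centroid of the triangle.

Apply the surveyor's formula. First the cross-terms c_i = x_i·y_{i+1} − x_{i+1}·y_i:
  140, 168, -96  ⇒  2A = 212, A = 106.
Then Σ (y_i + y_{i+1})·c_i = 4452, so ȳ = 4452 / (6·106) = 7.

7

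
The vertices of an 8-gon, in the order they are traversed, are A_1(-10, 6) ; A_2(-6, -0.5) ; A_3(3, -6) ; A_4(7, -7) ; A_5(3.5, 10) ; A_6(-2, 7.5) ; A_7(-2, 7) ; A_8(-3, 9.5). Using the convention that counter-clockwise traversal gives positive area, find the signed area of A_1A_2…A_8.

Apply the shoelace (surveyor's) formula: 2A = Σ (x_i·y_{i+1} − x_{i+1}·y_i), indices taken mod 8.
Σ = (41) + (37.5) + (21) + (94.5) + (46.25) + (1) + (2) + (77) = 320.25
Signed area = Σ/2 = 160.125 (positive ⇒ counter-clockwise traversal).

160.125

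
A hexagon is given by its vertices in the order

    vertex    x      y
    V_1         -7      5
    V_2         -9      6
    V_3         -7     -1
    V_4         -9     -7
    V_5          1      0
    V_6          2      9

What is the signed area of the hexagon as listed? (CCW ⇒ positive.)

91.5

Σ = (3) + (51) + (40) + (7) + (9) + (73) = 183
Signed area = Σ/2 = 91.5 (positive ⇒ counter-clockwise traversal).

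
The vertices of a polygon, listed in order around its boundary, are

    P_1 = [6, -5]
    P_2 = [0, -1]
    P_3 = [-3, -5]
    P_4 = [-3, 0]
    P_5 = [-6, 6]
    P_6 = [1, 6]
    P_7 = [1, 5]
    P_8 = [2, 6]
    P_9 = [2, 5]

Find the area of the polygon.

65.5

P_1→P_2: (6)(-1) − (0)(-5) = -6
P_2→P_3: (0)(-5) − (-3)(-1) = -3
P_3→P_4: (-3)(0) − (-3)(-5) = -15
P_4→P_5: (-3)(6) − (-6)(0) = -18
P_5→P_6: (-6)(6) − (1)(6) = -42
P_6→P_7: (1)(5) − (1)(6) = -1
P_7→P_8: (1)(6) − (2)(5) = -4
P_8→P_9: (2)(5) − (2)(6) = -2
P_9→P_1: (2)(-5) − (6)(5) = -40
Σ = -131
Area = |Σ|/2 = 65.5.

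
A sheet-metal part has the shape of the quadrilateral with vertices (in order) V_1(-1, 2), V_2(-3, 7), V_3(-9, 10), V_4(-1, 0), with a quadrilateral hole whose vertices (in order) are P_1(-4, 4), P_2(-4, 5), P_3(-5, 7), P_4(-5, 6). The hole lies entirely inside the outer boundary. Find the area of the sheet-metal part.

Outer boundary:
Apply the shoelace formula: 2A = Σ (x_i·y_{i+1} − x_{i+1}·y_i), indices taken mod 4.
Σ = (-1) + (33) + (10) + (-2) = 40
Area = |Σ|/2 = 20.
Hole:
Apply the surveyor's formula: 2A = Σ (x_i·y_{i+1} − x_{i+1}·y_i), indices taken mod 4.
P_1→P_2: (-4)(5) − (-4)(4) = -4
P_2→P_3: (-4)(7) − (-5)(5) = -3
P_3→P_4: (-5)(6) − (-5)(7) = 5
P_4→P_1: (-5)(4) − (-4)(6) = 4
Σ = 2
Area = |Σ|/2 = 1.
Net area = 20 − 1 = 19.

19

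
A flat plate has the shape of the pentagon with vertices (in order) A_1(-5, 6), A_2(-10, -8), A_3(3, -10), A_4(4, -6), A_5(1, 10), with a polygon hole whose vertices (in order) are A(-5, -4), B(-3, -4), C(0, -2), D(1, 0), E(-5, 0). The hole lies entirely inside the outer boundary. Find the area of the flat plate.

156

Outer boundary:
Cross-terms: 100, 124, 22, 46, 56  ⇒  Σ = 348
Area = |Σ|/2 = 174.
Hole:
Apply Gauss's area formula: 2A = Σ (x_i·y_{i+1} − x_{i+1}·y_i), indices taken mod 5.
Σ = (8) + (6) + (2) + (0) + (20) = 36
Area = |Σ|/2 = 18.
Net area = 174 − 18 = 156.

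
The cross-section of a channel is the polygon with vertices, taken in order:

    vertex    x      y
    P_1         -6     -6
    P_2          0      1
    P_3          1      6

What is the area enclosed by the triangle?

11.5

P_1→P_2: (-6)(1) − (0)(-6) = -6
P_2→P_3: (0)(6) − (1)(1) = -1
P_3→P_1: (1)(-6) − (-6)(6) = 30
Σ = 23
Area = |Σ|/2 = 11.5.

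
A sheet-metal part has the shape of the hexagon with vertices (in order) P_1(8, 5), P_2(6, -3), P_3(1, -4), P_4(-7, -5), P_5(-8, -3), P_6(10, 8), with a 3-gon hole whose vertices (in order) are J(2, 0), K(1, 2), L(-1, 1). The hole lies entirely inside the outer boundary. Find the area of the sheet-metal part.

Outer boundary:
Cross-terms: -54, -21, -33, -19, -34, -14  ⇒  Σ = -175
Area = |Σ|/2 = 87.5.
Hole:
Apply the shoelace (surveyor's) formula: 2A = Σ (x_i·y_{i+1} − x_{i+1}·y_i), indices taken mod 3.
Σ = (4) + (3) + (-2) = 5
Area = |Σ|/2 = 2.5.
Net area = 87.5 − 2.5 = 85.

85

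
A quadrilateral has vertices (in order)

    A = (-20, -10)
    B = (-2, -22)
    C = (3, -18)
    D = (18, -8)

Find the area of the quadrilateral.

241

Cross-terms: 420, 102, 300, -340  ⇒  Σ = 482
Area = |Σ|/2 = 241.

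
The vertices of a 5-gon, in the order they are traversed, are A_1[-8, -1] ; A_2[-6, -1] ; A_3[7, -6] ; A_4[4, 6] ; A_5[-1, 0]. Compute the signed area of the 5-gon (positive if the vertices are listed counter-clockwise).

59

Σ = (2) + (43) + (66) + (6) + (1) = 118
Signed area = Σ/2 = 59 (positive ⇒ counter-clockwise traversal).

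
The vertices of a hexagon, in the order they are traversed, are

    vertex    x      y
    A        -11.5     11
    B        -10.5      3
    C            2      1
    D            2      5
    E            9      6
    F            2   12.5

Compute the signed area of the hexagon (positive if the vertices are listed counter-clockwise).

152.875

A→B: (-11.5)(3) − (-10.5)(11) = 81
B→C: (-10.5)(1) − (2)(3) = -16.5
C→D: (2)(5) − (2)(1) = 8
D→E: (2)(6) − (9)(5) = -33
E→F: (9)(12.5) − (2)(6) = 100.5
F→A: (2)(11) − (-11.5)(12.5) = 165.75
Σ = 305.75
Signed area = Σ/2 = 152.875 (positive ⇒ counter-clockwise traversal).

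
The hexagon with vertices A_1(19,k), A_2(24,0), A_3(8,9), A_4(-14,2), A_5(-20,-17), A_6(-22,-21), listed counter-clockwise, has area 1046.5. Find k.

-22

The doubled signed area Σ (x_i y_{i+1} − x_{i+1} y_i) is linear in k.
With k=0 it equals 1081; the coefficient of k is -46 (from the two edges through A_1).
So -46·k + 1081 = 2·1046.5 = 2093 ⇒ k = -22.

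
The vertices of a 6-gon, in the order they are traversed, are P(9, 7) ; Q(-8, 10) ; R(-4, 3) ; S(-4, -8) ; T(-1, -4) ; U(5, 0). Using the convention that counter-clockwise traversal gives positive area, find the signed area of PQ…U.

Σ = (146) + (16) + (44) + (8) + (20) + (35) = 269
Signed area = Σ/2 = 134.5 (positive ⇒ counter-clockwise traversal).

134.5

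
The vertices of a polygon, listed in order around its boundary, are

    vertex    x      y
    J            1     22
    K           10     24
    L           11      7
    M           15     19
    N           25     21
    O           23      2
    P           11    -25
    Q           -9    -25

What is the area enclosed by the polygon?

Σ = (-196) + (-194) + (104) + (-160) + (-433) + (-597) + (-500) + (-173) = -2149
Area = |Σ|/2 = 1074.5.

1074.5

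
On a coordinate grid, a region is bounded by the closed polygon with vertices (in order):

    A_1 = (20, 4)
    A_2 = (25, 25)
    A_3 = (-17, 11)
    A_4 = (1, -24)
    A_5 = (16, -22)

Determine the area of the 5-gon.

1181.5

Apply Gauss's area formula: 2A = Σ (x_i·y_{i+1} − x_{i+1}·y_i), indices taken mod 5.
Σ = (400) + (700) + (397) + (362) + (504) = 2363
Area = |Σ|/2 = 1181.5.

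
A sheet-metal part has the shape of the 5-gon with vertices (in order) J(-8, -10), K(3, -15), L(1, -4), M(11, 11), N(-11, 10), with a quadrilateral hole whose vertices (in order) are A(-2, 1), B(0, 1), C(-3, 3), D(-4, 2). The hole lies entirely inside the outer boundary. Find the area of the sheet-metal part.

Outer boundary:
J→K: (-8)(-15) − (3)(-10) = 150
K→L: (3)(-4) − (1)(-15) = 3
L→M: (1)(11) − (11)(-4) = 55
M→N: (11)(10) − (-11)(11) = 231
N→J: (-11)(-10) − (-8)(10) = 190
Σ = 629
Area = |Σ|/2 = 314.5.
Hole:
Apply Gauss's area formula: 2A = Σ (x_i·y_{i+1} − x_{i+1}·y_i), indices taken mod 4.
Cross-terms: -2, 3, 6, 0  ⇒  Σ = 7
Area = |Σ|/2 = 3.5.
Net area = 314.5 − 3.5 = 311.

311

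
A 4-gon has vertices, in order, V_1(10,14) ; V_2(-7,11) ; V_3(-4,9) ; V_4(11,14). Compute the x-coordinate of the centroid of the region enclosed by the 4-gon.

Apply the shoelace (surveyor's) formula. First the cross-terms c_i = x_i·y_{i+1} − x_{i+1}·y_i:
  208, -19, -155, 14  ⇒  2A = 48, A = 24.
Then Σ (x_i + x_{i+1})·c_i = 42, so x̄ = 42 / (6·24) = 7/24.

7/24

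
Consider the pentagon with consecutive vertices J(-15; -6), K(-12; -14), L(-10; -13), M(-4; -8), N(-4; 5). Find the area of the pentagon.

Cross-terms: 138, 16, 28, -52, 99  ⇒  Σ = 229
Area = |Σ|/2 = 114.5.

114.5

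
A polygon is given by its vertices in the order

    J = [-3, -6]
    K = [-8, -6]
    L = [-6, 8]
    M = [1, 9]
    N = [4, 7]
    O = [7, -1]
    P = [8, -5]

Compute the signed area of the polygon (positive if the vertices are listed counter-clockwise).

-182

Apply the shoelace formula: 2A = Σ (x_i·y_{i+1} − x_{i+1}·y_i), indices taken mod 7.
Σ = (-30) + (-100) + (-62) + (-29) + (-53) + (-27) + (-63) = -364
Signed area = Σ/2 = -182 (negative ⇒ clockwise traversal).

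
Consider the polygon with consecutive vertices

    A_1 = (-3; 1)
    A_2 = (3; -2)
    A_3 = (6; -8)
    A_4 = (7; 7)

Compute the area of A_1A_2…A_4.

Apply Gauss's area formula: 2A = Σ (x_i·y_{i+1} − x_{i+1}·y_i), indices taken mod 4.
Cross-terms: 3, -12, 98, 28  ⇒  Σ = 117
Area = |Σ|/2 = 58.5.

58.5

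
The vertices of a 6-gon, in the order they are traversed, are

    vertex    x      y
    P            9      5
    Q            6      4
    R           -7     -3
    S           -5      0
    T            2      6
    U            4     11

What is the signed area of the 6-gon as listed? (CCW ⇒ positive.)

-55

Σ = (6) + (10) + (-15) + (-30) + (-2) + (-79) = -110
Signed area = Σ/2 = -55 (negative ⇒ clockwise traversal).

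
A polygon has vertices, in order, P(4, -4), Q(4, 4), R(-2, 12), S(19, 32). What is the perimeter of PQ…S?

|PQ| = √((0)² + (8)²) = √64 = 8
|QR| = √((-6)² + (8)²) = √100 = 10
|RS| = √((21)² + (20)²) = √841 = 29
|SP| = √((-15)² + (-36)²) = √1521 = 39
Perimeter = 8 + 10 + 29 + 39 = 86.

86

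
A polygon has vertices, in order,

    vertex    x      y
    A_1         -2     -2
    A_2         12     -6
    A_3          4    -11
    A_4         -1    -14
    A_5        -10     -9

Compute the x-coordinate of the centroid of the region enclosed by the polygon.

Apply the shoelace formula. First the cross-terms c_i = x_i·y_{i+1} − x_{i+1}·y_i:
  36, -108, -67, -131, 2  ⇒  2A = -268, A = -134.
Then Σ (x_i + x_{i+1})·c_i = -152, so x̄ = -152 / (6·(-134)) = 38/201.

38/201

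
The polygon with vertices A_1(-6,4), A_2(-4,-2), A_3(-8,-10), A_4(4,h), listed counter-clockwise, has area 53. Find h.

Write out the shoelace sum; only the two edges meeting at A_4 involve h:
2·Area = [((-8)·h − 4·(-10)) + (4·4 − (-6)·h)] + 52
       = -2·h + 108 = 106
⇒ h = 1.

1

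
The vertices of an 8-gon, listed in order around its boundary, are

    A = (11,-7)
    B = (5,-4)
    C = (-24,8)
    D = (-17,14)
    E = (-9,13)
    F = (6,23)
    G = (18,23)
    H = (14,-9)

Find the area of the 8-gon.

Cross-terms: -9, -56, -200, -95, -285, -276, -484, 1  ⇒  Σ = -1404
Area = |Σ|/2 = 702.

702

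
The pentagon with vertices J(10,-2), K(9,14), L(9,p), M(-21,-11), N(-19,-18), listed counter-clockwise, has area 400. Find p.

16

The doubled signed area Σ (x_i y_{i+1} − x_{i+1} y_i) is linear in p.
With p=0 it equals 320; the coefficient of p is 30 (from the two edges through L).
So 30·p + 320 = 2·400 = 800 ⇒ p = 16.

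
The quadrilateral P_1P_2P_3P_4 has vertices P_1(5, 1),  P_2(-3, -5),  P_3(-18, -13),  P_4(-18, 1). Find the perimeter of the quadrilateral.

|P_1P_2| = √((-8)² + (-6)²) = √100 = 10
|P_2P_3| = √((-15)² + (-8)²) = √289 = 17
|P_3P_4| = √((0)² + (14)²) = √196 = 14
|P_4P_1| = √((23)² + (0)²) = √529 = 23
Perimeter = 10 + 17 + 14 + 23 = 64.

64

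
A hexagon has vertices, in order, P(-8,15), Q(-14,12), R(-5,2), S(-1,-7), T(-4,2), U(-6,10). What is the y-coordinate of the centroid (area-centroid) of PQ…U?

Apply Gauss's area formula. First the cross-terms c_i = x_i·y_{i+1} − x_{i+1}·y_i:
  114, 32, 37, -30, -28, -10  ⇒  2A = 115, A = 57.5.
Then Σ (y_i + y_{i+1})·c_i = 2905, so ȳ = 2905 / (6·57.5) = 581/69.

581/69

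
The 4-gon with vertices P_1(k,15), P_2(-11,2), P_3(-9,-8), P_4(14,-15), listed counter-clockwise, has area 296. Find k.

The doubled signed area Σ (x_i y_{i+1} − x_{i+1} y_i) is linear in k.
With k=0 it equals 728; the coefficient of k is 17 (from the two edges through P_1).
So 17·k + 728 = 2·296 = 592 ⇒ k = -8.

-8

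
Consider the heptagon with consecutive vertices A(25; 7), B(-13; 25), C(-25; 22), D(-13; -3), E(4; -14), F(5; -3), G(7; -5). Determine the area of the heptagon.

919

A→B: (25)(25) − (-13)(7) = 716
B→C: (-13)(22) − (-25)(25) = 339
C→D: (-25)(-3) − (-13)(22) = 361
D→E: (-13)(-14) − (4)(-3) = 194
E→F: (4)(-3) − (5)(-14) = 58
F→G: (5)(-5) − (7)(-3) = -4
G→A: (7)(7) − (25)(-5) = 174
Σ = 1838
Area = |Σ|/2 = 919.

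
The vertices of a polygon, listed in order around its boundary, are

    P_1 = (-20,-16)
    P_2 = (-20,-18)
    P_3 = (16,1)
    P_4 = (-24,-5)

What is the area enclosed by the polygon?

268

Apply Gauss's area formula: 2A = Σ (x_i·y_{i+1} − x_{i+1}·y_i), indices taken mod 4.
P_1→P_2: (-20)(-18) − (-20)(-16) = 40
P_2→P_3: (-20)(1) − (16)(-18) = 268
P_3→P_4: (16)(-5) − (-24)(1) = -56
P_4→P_1: (-24)(-16) − (-20)(-5) = 284
Σ = 536
Area = |Σ|/2 = 268.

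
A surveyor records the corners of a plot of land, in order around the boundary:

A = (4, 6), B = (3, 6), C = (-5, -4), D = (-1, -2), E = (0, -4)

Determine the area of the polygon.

25

Cross-terms: 6, 18, 6, 4, 16  ⇒  Σ = 50
Area = |Σ|/2 = 25.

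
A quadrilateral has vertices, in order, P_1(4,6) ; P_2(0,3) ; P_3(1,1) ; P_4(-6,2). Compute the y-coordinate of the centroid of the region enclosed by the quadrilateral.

Apply the shoelace formula. First the cross-terms c_i = x_i·y_{i+1} − x_{i+1}·y_i:
  12, -3, 8, -44  ⇒  2A = -27, A = -13.5.
Then Σ (y_i + y_{i+1})·c_i = -232, so ȳ = -232 / (6·(-13.5)) = 232/81.

232/81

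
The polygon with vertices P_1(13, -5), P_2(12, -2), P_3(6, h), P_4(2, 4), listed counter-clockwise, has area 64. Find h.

12

Write out the shoelace sum; only the two edges meeting at P_3 involve h:
2·Area = [(12·h − 6·(-2)) + (6·4 − 2·h)] + -28
       = 10·h + 8 = 128
⇒ h = 12.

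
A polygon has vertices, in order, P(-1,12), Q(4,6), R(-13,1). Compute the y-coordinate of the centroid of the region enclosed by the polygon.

Apply the surveyor's formula. First the cross-terms c_i = x_i·y_{i+1} − x_{i+1}·y_i:
  -54, 82, -155  ⇒  2A = -127, A = -63.5.
Then Σ (y_i + y_{i+1})·c_i = -2413, so ȳ = -2413 / (6·(-63.5)) = 19/3.

19/3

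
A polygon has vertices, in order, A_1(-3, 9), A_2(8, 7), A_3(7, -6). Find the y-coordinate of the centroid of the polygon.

Apply the shoelace (surveyor's) formula. First the cross-terms c_i = x_i·y_{i+1} − x_{i+1}·y_i:
  -93, -97, 45  ⇒  2A = -145, A = -72.5.
Then Σ (y_i + y_{i+1})·c_i = -1450, so ȳ = -1450 / (6·(-72.5)) = 10/3.

10/3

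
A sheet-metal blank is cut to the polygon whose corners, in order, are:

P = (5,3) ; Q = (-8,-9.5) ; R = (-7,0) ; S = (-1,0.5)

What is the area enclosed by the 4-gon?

Σ = (-23.5) + (-66.5) + (-3.5) + (-5.5) = -99
Area = |Σ|/2 = 49.5.

49.5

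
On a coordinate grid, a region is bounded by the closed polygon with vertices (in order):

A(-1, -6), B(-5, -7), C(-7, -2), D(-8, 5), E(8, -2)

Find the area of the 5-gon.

A→B: (-1)(-7) − (-5)(-6) = -23
B→C: (-5)(-2) − (-7)(-7) = -39
C→D: (-7)(5) − (-8)(-2) = -51
D→E: (-8)(-2) − (8)(5) = -24
E→A: (8)(-6) − (-1)(-2) = -50
Σ = -187
Area = |Σ|/2 = 93.5.

93.5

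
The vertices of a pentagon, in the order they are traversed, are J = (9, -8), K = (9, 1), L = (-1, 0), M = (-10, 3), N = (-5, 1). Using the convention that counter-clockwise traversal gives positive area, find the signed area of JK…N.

Apply the shoelace formula: 2A = Σ (x_i·y_{i+1} − x_{i+1}·y_i), indices taken mod 5.
J→K: (9)(1) − (9)(-8) = 81
K→L: (9)(0) − (-1)(1) = 1
L→M: (-1)(3) − (-10)(0) = -3
M→N: (-10)(1) − (-5)(3) = 5
N→J: (-5)(-8) − (9)(1) = 31
Σ = 115
Signed area = Σ/2 = 57.5 (positive ⇒ counter-clockwise traversal).

57.5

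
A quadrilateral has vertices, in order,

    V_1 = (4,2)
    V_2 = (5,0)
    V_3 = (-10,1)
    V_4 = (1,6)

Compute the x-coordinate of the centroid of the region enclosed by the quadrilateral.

-27/22

Apply the shoelace (surveyor's) formula. First the cross-terms c_i = x_i·y_{i+1} − x_{i+1}·y_i:
  -10, 5, -61, -22  ⇒  2A = -88, A = -44.
Then Σ (x_i + x_{i+1})·c_i = 324, so x̄ = 324 / (6·(-44)) = -27/22.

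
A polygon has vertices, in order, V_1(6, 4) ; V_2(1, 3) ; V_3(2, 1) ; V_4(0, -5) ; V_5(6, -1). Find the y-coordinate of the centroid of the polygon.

28/177

Apply the shoelace formula. First the cross-terms c_i = x_i·y_{i+1} − x_{i+1}·y_i:
  14, -5, -10, 30, 30  ⇒  2A = 59, A = 29.5.
Then Σ (y_i + y_{i+1})·c_i = 28, so ȳ = 28 / (6·29.5) = 28/177.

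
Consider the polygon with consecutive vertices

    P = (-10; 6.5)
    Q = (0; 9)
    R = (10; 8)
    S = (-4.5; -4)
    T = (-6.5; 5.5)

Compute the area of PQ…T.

Apply the shoelace formula: 2A = Σ (x_i·y_{i+1} − x_{i+1}·y_i), indices taken mod 5.
P→Q: (-10)(9) − (0)(6.5) = -90
Q→R: (0)(8) − (10)(9) = -90
R→S: (10)(-4) − (-4.5)(8) = -4
S→T: (-4.5)(5.5) − (-6.5)(-4) = -50.75
T→P: (-6.5)(6.5) − (-10)(5.5) = 12.75
Σ = -222
Area = |Σ|/2 = 111.

111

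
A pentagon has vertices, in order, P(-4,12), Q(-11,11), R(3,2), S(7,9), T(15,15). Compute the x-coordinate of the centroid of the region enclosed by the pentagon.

1.6015625

Apply Gauss's area formula. First the cross-terms c_i = x_i·y_{i+1} − x_{i+1}·y_i:
  88, -55, 13, -30, 240  ⇒  2A = 256, A = 128.
Then Σ (x_i + x_{i+1})·c_i = 1230, so x̄ = 1230 / (6·128) = 1.6015625.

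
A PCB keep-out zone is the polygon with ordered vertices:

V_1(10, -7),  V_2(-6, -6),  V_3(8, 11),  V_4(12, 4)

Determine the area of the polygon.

172

Apply the surveyor's formula: 2A = Σ (x_i·y_{i+1} − x_{i+1}·y_i), indices taken mod 4.
Σ = (-102) + (-18) + (-100) + (-124) = -344
Area = |Σ|/2 = 172.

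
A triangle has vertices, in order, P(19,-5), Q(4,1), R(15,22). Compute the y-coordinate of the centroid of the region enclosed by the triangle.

6

Apply the shoelace (surveyor's) formula. First the cross-terms c_i = x_i·y_{i+1} − x_{i+1}·y_i:
  39, 73, -493  ⇒  2A = -381, A = -190.5.
Then Σ (y_i + y_{i+1})·c_i = -6858, so ȳ = -6858 / (6·(-190.5)) = 6.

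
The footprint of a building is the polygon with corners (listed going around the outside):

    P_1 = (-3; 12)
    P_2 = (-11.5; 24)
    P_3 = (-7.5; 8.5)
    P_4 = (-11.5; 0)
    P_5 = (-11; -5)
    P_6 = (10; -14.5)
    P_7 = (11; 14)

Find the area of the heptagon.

493.25

Σ = (66) + (82.25) + (97.75) + (57.5) + (209.5) + (299.5) + (174) = 986.5
Area = |Σ|/2 = 493.25.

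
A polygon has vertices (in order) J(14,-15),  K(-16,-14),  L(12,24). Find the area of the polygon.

J→K: (14)(-14) − (-16)(-15) = -436
K→L: (-16)(24) − (12)(-14) = -216
L→J: (12)(-15) − (14)(24) = -516
Σ = -1168
Area = |Σ|/2 = 584.

584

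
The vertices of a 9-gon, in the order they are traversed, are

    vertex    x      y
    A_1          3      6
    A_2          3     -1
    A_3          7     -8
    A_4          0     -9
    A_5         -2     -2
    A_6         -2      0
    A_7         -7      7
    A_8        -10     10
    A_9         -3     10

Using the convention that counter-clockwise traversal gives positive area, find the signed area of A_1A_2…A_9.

Apply the surveyor's formula: 2A = Σ (x_i·y_{i+1} − x_{i+1}·y_i), indices taken mod 9.
Σ = (-21) + (-17) + (-63) + (-18) + (-4) + (-14) + (0) + (-70) + (-48) = -255
Signed area = Σ/2 = -127.5 (negative ⇒ clockwise traversal).

-127.5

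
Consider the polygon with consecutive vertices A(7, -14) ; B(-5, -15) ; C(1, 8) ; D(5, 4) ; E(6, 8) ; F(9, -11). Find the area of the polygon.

203.5

Apply the surveyor's formula: 2A = Σ (x_i·y_{i+1} − x_{i+1}·y_i), indices taken mod 6.
Cross-terms: -175, -25, -36, 16, -138, -49  ⇒  Σ = -407
Area = |Σ|/2 = 203.5.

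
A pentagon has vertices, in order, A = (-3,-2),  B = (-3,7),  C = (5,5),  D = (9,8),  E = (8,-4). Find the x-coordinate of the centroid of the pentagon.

Apply the shoelace (surveyor's) formula. First the cross-terms c_i = x_i·y_{i+1} − x_{i+1}·y_i:
  -27, -50, -5, -100, -28  ⇒  2A = -210, A = -105.
Then Σ (x_i + x_{i+1})·c_i = -1848, so x̄ = -1848 / (6·(-105)) = 44/15.

44/15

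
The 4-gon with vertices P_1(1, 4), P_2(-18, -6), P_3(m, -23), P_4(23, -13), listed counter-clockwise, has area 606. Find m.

Write out the shoelace sum; only the two edges meeting at P_3 involve m:
2·Area = [((-18)·(-23) − m·(-6)) + (m·(-13) − 23·(-23))] + 171
       = -7·m + 1114 = 1212
⇒ m = -14.

-14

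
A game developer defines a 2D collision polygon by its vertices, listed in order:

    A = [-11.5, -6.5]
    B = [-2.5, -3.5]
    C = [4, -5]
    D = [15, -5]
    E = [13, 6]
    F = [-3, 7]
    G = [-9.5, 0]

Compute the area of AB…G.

248.875

Σ = (24) + (26.5) + (55) + (155) + (109) + (66.5) + (61.75) = 497.75
Area = |Σ|/2 = 248.875.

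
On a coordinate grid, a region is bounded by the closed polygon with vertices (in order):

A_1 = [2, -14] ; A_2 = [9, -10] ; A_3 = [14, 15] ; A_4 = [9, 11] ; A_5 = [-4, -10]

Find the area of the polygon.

Cross-terms: 106, 275, 19, -46, 76  ⇒  Σ = 430
Area = |Σ|/2 = 215.

215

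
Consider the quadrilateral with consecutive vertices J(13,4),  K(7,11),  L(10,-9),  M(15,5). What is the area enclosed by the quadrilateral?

61

Σ = (115) + (-173) + (185) + (-5) = 122
Area = |Σ|/2 = 61.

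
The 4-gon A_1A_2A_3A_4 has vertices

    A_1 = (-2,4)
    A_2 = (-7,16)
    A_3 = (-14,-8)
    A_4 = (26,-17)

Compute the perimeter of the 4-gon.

|A_1A_2| = √((-5)² + (12)²) = √169 = 13
|A_2A_3| = √((-7)² + (-24)²) = √625 = 25
|A_3A_4| = √((40)² + (-9)²) = √1681 = 41
|A_4A_1| = √((-28)² + (21)²) = √1225 = 35
Perimeter = 13 + 25 + 41 + 35 = 114.

114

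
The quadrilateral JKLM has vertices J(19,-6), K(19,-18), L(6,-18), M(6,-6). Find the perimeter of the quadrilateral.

|JK| = √((0)² + (-12)²) = √144 = 12
|KL| = √((-13)² + (0)²) = √169 = 13
|LM| = √((0)² + (12)²) = √144 = 12
|MJ| = √((13)² + (0)²) = √169 = 13
Perimeter = 12 + 13 + 12 + 13 = 50.

50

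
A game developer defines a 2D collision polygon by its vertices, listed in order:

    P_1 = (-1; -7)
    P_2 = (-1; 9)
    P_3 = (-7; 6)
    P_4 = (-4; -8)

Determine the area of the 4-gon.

Apply the shoelace formula: 2A = Σ (x_i·y_{i+1} − x_{i+1}·y_i), indices taken mod 4.
P_1→P_2: (-1)(9) − (-1)(-7) = -16
P_2→P_3: (-1)(6) − (-7)(9) = 57
P_3→P_4: (-7)(-8) − (-4)(6) = 80
P_4→P_1: (-4)(-7) − (-1)(-8) = 20
Σ = 141
Area = |Σ|/2 = 70.5.

70.5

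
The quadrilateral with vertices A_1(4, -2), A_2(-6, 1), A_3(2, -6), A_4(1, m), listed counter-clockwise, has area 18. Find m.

-3

The doubled signed area Σ (x_i y_{i+1} − x_{i+1} y_i) is linear in m.
With m=0 it equals 30; the coefficient of m is -2 (from the two edges through A_4).
So -2·m + 30 = 2·18 = 36 ⇒ m = -3.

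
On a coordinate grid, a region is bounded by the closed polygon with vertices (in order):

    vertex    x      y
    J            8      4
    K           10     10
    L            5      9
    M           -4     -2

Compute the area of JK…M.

53

Apply the shoelace (surveyor's) formula: 2A = Σ (x_i·y_{i+1} − x_{i+1}·y_i), indices taken mod 4.
Cross-terms: 40, 40, 26, 0  ⇒  Σ = 106
Area = |Σ|/2 = 53.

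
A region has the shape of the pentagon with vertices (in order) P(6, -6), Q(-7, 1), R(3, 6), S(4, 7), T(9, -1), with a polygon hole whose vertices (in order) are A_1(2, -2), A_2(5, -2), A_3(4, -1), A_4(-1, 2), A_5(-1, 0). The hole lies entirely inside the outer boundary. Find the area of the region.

89.5

Outer boundary:
P→Q: (6)(1) − (-7)(-6) = -36
Q→R: (-7)(6) − (3)(1) = -45
R→S: (3)(7) − (4)(6) = -3
S→T: (4)(-1) − (9)(7) = -67
T→P: (9)(-6) − (6)(-1) = -48
Σ = -199
Area = |Σ|/2 = 99.5.
Hole:
Apply Gauss's area formula: 2A = Σ (x_i·y_{i+1} − x_{i+1}·y_i), indices taken mod 5.
Σ = (6) + (3) + (7) + (2) + (2) = 20
Area = |Σ|/2 = 10.
Net area = 99.5 − 10 = 89.5.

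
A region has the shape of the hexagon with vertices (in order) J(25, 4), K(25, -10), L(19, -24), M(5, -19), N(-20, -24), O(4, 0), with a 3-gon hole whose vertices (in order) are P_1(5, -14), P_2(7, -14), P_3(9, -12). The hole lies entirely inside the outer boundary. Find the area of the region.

Outer boundary:
Σ = (-350) + (-410) + (-241) + (-500) + (96) + (16) = -1389
Area = |Σ|/2 = 694.5.
Hole:
Apply the shoelace formula: 2A = Σ (x_i·y_{i+1} − x_{i+1}·y_i), indices taken mod 3.
Σ = (28) + (42) + (-66) = 4
Area = |Σ|/2 = 2.
Net area = 694.5 − 2 = 692.5.

692.5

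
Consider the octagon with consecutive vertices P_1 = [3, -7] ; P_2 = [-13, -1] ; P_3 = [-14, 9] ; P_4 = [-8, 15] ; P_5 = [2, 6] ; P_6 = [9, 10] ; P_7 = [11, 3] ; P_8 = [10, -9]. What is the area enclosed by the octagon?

365

Apply the shoelace formula: 2A = Σ (x_i·y_{i+1} − x_{i+1}·y_i), indices taken mod 8.
P_1→P_2: (3)(-1) − (-13)(-7) = -94
P_2→P_3: (-13)(9) − (-14)(-1) = -131
P_3→P_4: (-14)(15) − (-8)(9) = -138
P_4→P_5: (-8)(6) − (2)(15) = -78
P_5→P_6: (2)(10) − (9)(6) = -34
P_6→P_7: (9)(3) − (11)(10) = -83
P_7→P_8: (11)(-9) − (10)(3) = -129
P_8→P_1: (10)(-7) − (3)(-9) = -43
Σ = -730
Area = |Σ|/2 = 365.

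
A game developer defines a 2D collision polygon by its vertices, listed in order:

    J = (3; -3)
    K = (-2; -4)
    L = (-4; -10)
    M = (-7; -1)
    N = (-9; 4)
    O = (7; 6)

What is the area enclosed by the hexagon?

Apply Gauss's area formula: 2A = Σ (x_i·y_{i+1} − x_{i+1}·y_i), indices taken mod 6.
Cross-terms: -18, 4, -66, -37, -82, -39  ⇒  Σ = -238
Area = |Σ|/2 = 119.

119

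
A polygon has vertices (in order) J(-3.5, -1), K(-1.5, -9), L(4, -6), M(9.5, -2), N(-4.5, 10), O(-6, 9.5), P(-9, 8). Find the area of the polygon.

150.875

Apply the surveyor's formula: 2A = Σ (x_i·y_{i+1} − x_{i+1}·y_i), indices taken mod 7.
Σ = (30) + (45) + (49) + (86) + (17.25) + (37.5) + (37) = 301.75
Area = |Σ|/2 = 150.875.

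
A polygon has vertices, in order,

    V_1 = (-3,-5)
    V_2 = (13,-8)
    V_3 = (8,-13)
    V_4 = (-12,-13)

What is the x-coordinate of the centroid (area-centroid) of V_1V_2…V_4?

Apply the shoelace formula. First the cross-terms c_i = x_i·y_{i+1} − x_{i+1}·y_i:
  89, -105, -260, 21  ⇒  2A = -255, A = -127.5.
Then Σ (x_i + x_{i+1})·c_i = -590, so x̄ = -590 / (6·(-127.5)) = 118/153.

118/153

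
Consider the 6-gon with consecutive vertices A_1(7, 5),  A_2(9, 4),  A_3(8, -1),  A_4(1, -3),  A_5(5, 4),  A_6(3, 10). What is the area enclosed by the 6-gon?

Apply the shoelace formula: 2A = Σ (x_i·y_{i+1} − x_{i+1}·y_i), indices taken mod 6.
Σ = (-17) + (-41) + (-23) + (19) + (38) + (-55) = -79
Area = |Σ|/2 = 39.5.

39.5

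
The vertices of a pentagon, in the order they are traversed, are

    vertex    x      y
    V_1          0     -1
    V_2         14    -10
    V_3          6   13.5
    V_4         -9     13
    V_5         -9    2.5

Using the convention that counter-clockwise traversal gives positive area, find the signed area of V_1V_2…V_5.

Apply the surveyor's formula: 2A = Σ (x_i·y_{i+1} − x_{i+1}·y_i), indices taken mod 5.
V_1→V_2: (0)(-10) − (14)(-1) = 14
V_2→V_3: (14)(13.5) − (6)(-10) = 249
V_3→V_4: (6)(13) − (-9)(13.5) = 199.5
V_4→V_5: (-9)(2.5) − (-9)(13) = 94.5
V_5→V_1: (-9)(-1) − (0)(2.5) = 9
Σ = 566
Signed area = Σ/2 = 283 (positive ⇒ counter-clockwise traversal).

283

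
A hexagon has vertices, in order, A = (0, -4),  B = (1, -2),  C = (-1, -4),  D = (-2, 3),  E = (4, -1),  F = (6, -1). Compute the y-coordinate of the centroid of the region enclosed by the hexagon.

-119/135

Apply Gauss's area formula. First the cross-terms c_i = x_i·y_{i+1} − x_{i+1}·y_i:
  4, -6, -11, -10, 2, -24  ⇒  2A = -45, A = -22.5.
Then Σ (y_i + y_{i+1})·c_i = 119, so ȳ = 119 / (6·(-22.5)) = -119/135.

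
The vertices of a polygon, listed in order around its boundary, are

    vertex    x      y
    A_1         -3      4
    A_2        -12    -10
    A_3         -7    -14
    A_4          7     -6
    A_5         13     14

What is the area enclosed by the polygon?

293

Apply Gauss's area formula: 2A = Σ (x_i·y_{i+1} − x_{i+1}·y_i), indices taken mod 5.
Cross-terms: 78, 98, 140, 176, 94  ⇒  Σ = 586
Area = |Σ|/2 = 293.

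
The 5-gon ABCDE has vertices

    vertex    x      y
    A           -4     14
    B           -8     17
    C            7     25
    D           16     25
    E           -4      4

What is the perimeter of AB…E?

70

|AB| = √((-4)² + (3)²) = √25 = 5
|BC| = √((15)² + (8)²) = √289 = 17
|CD| = √((9)² + (0)²) = √81 = 9
|DE| = √((-20)² + (-21)²) = √841 = 29
|EA| = √((0)² + (10)²) = √100 = 10
Perimeter = 5 + 17 + 9 + 29 + 10 = 70.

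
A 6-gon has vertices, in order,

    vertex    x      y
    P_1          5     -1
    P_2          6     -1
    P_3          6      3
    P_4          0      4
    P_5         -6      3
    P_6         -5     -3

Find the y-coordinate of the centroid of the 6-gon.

Apply the surveyor's formula. First the cross-terms c_i = x_i·y_{i+1} − x_{i+1}·y_i:
  1, 24, 24, 24, 33, 20  ⇒  2A = 126, A = 63.
Then Σ (y_i + y_{i+1})·c_i = 302, so ȳ = 302 / (6·63) = 151/189.

151/189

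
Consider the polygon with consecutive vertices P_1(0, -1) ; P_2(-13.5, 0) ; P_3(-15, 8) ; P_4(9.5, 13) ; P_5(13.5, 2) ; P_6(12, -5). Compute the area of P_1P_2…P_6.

326.25

Σ = (-13.5) + (-108) + (-271) + (-156.5) + (-91.5) + (-12) = -652.5
Area = |Σ|/2 = 326.25.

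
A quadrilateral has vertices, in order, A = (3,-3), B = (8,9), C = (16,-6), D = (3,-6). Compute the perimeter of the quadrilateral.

|AB| = √((5)² + (12)²) = √169 = 13
|BC| = √((8)² + (-15)²) = √289 = 17
|CD| = √((-13)² + (0)²) = √169 = 13
|DA| = √((0)² + (3)²) = √9 = 3
Perimeter = 13 + 17 + 13 + 3 = 46.

46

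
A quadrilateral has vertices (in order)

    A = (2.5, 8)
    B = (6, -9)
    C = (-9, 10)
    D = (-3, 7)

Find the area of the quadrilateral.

Σ = (-70.5) + (-21) + (-33) + (-41.5) = -166
Area = |Σ|/2 = 83.

83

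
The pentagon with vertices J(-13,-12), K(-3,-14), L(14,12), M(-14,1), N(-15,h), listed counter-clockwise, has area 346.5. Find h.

-10

Write out the shoelace sum; only the two edges meeting at N involve h:
2·Area = [((-14)·h − (-15)·1) + ((-15)·(-12) − (-13)·h)] + 488
       = -1·h + 683 = 693
⇒ h = -10.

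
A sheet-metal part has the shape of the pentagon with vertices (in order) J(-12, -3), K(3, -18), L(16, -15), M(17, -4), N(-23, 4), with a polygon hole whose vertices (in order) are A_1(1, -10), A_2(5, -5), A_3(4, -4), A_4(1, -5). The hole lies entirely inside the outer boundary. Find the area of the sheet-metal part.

364

Outer boundary:
Σ = (225) + (243) + (191) + (-24) + (117) = 752
Area = |Σ|/2 = 376.
Hole:
Apply the surveyor's formula: 2A = Σ (x_i·y_{i+1} − x_{i+1}·y_i), indices taken mod 4.
Σ = (45) + (0) + (-16) + (-5) = 24
Area = |Σ|/2 = 12.
Net area = 376 − 12 = 364.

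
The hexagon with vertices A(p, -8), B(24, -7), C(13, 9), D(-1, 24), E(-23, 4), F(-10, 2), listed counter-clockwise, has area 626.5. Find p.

21

The doubled signed area Σ (x_i y_{i+1} − x_{i+1} y_i) is linear in p.
With p=0 it equals 1442; the coefficient of p is -9 (from the two edges through A).
So -9·p + 1442 = 2·626.5 = 1253 ⇒ p = 21.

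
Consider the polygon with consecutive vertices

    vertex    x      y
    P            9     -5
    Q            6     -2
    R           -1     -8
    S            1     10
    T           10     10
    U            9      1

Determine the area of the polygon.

Σ = (12) + (-50) + (-2) + (-90) + (-80) + (-54) = -264
Area = |Σ|/2 = 132.

132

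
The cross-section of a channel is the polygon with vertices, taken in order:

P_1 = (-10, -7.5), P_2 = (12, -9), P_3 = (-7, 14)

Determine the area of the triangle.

P_1→P_2: (-10)(-9) − (12)(-7.5) = 180
P_2→P_3: (12)(14) − (-7)(-9) = 105
P_3→P_1: (-7)(-7.5) − (-10)(14) = 192.5
Σ = 477.5
Area = |Σ|/2 = 238.75.

238.75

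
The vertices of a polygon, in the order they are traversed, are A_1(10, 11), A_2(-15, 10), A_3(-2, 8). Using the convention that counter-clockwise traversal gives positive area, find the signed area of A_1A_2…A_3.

Σ = (265) + (-100) + (-102) = 63
Signed area = Σ/2 = 31.5 (positive ⇒ counter-clockwise traversal).

31.5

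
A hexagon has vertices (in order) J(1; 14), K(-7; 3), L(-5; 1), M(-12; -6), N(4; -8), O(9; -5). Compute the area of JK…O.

Apply the shoelace (surveyor's) formula: 2A = Σ (x_i·y_{i+1} − x_{i+1}·y_i), indices taken mod 6.
Cross-terms: 101, 8, 42, 120, 52, 131  ⇒  Σ = 454
Area = |Σ|/2 = 227.

227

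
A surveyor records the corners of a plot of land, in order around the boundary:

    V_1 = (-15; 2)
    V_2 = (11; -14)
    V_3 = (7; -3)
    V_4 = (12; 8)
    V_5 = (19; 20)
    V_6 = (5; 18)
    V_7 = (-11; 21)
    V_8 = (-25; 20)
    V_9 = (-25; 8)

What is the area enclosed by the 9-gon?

826.5

Σ = (188) + (65) + (92) + (88) + (242) + (303) + (305) + (300) + (70) = 1653
Area = |Σ|/2 = 826.5.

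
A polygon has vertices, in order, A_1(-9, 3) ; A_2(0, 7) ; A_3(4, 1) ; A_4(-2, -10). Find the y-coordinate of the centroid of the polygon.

-32/135

Apply Gauss's area formula. First the cross-terms c_i = x_i·y_{i+1} − x_{i+1}·y_i:
  -63, -28, -38, -96  ⇒  2A = -225, A = -112.5.
Then Σ (y_i + y_{i+1})·c_i = 160, so ȳ = 160 / (6·(-112.5)) = -32/135.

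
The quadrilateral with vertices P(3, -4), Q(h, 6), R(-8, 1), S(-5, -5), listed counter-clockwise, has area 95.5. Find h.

The doubled signed area Σ (x_i y_{i+1} − x_{i+1} y_i) is linear in h.
With h=0 it equals 146; the coefficient of h is 5 (from the two edges through Q).
So 5·h + 146 = 2·95.5 = 191 ⇒ h = 9.

9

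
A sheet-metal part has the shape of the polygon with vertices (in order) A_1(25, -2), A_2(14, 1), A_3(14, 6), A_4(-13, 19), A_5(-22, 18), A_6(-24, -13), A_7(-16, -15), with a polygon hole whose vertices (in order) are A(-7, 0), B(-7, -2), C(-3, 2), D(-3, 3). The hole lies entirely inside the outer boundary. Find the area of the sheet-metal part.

958

Outer boundary:
Apply Gauss's area formula: 2A = Σ (x_i·y_{i+1} − x_{i+1}·y_i), indices taken mod 7.
A_1→A_2: (25)(1) − (14)(-2) = 53
A_2→A_3: (14)(6) − (14)(1) = 70
A_3→A_4: (14)(19) − (-13)(6) = 344
A_4→A_5: (-13)(18) − (-22)(19) = 184
A_5→A_6: (-22)(-13) − (-24)(18) = 718
A_6→A_7: (-24)(-15) − (-16)(-13) = 152
A_7→A_1: (-16)(-2) − (25)(-15) = 407
Σ = 1928
Area = |Σ|/2 = 964.
Hole:
A→B: (-7)(-2) − (-7)(0) = 14
B→C: (-7)(2) − (-3)(-2) = -20
C→D: (-3)(3) − (-3)(2) = -3
D→A: (-3)(0) − (-7)(3) = 21
Σ = 12
Area = |Σ|/2 = 6.
Net area = 964 − 6 = 958.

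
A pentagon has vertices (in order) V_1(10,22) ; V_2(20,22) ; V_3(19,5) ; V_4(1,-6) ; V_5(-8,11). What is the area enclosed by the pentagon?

Σ = (-220) + (-318) + (-119) + (-37) + (-286) = -980
Area = |Σ|/2 = 490.

490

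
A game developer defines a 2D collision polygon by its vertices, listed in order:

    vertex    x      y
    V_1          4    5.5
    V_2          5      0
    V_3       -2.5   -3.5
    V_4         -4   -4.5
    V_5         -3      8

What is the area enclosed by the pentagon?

Apply the shoelace (surveyor's) formula: 2A = Σ (x_i·y_{i+1} − x_{i+1}·y_i), indices taken mod 5.
Σ = (-27.5) + (-17.5) + (-2.75) + (-45.5) + (-48.5) = -141.75
Area = |Σ|/2 = 70.875.

70.875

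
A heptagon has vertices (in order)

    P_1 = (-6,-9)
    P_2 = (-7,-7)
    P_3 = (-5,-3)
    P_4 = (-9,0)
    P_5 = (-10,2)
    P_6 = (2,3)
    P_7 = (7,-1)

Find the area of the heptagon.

103

Σ = (-21) + (-14) + (-27) + (-18) + (-34) + (-23) + (-69) = -206
Area = |Σ|/2 = 103.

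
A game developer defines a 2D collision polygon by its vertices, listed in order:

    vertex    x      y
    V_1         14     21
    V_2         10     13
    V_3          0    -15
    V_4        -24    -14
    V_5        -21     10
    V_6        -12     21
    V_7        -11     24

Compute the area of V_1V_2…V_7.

V_1→V_2: (14)(13) − (10)(21) = -28
V_2→V_3: (10)(-15) − (0)(13) = -150
V_3→V_4: (0)(-14) − (-24)(-15) = -360
V_4→V_5: (-24)(10) − (-21)(-14) = -534
V_5→V_6: (-21)(21) − (-12)(10) = -321
V_6→V_7: (-12)(24) − (-11)(21) = -57
V_7→V_1: (-11)(21) − (14)(24) = -567
Σ = -2017
Area = |Σ|/2 = 1008.5.

1008.5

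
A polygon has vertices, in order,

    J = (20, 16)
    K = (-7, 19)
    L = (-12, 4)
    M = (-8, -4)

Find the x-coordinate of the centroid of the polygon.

Apply the shoelace (surveyor's) formula. First the cross-terms c_i = x_i·y_{i+1} − x_{i+1}·y_i:
  492, 200, 80, -48  ⇒  2A = 724, A = 362.
Then Σ (x_i + x_{i+1})·c_i = 420, so x̄ = 420 / (6·362) = 35/181.

35/181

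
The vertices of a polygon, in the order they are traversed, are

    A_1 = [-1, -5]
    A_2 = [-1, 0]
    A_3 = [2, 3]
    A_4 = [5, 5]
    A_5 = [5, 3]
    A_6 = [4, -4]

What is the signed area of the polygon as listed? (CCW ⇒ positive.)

Apply the shoelace formula: 2A = Σ (x_i·y_{i+1} − x_{i+1}·y_i), indices taken mod 6.
Σ = (-5) + (-3) + (-5) + (-10) + (-32) + (-24) = -79
Signed area = Σ/2 = -39.5 (negative ⇒ clockwise traversal).

-39.5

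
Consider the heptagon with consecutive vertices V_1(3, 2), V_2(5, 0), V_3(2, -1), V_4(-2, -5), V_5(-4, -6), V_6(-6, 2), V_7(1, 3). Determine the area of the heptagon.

53

V_1→V_2: (3)(0) − (5)(2) = -10
V_2→V_3: (5)(-1) − (2)(0) = -5
V_3→V_4: (2)(-5) − (-2)(-1) = -12
V_4→V_5: (-2)(-6) − (-4)(-5) = -8
V_5→V_6: (-4)(2) − (-6)(-6) = -44
V_6→V_7: (-6)(3) − (1)(2) = -20
V_7→V_1: (1)(2) − (3)(3) = -7
Σ = -106
Area = |Σ|/2 = 53.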